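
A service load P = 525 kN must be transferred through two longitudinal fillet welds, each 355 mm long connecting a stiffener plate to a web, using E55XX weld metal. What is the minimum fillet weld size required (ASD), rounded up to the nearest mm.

E55XX → F_EXX = 550 MPa.
Total weld length L = 710 mm.
Required throat t_e = P × Ω / (0.6 F_EXX × L) = 525 × 2.0 / (0.6 × 550 × 710 × 10⁻³) = 4.481 mm.
Required leg w = t_e / 0.707 = 6.339 mm → use 7 mm.

w = 7 mm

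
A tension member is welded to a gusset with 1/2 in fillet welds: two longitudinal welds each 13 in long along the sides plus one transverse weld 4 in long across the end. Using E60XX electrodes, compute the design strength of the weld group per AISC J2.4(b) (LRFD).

E60XX → F_EXX = 60 ksi.
t_e = 0.707 × 0.5 = 0.3535 in.
R_nwl = 0.6 × 60 × 0.3535 × 26 = 330.9 kips (longitudinal, 2 welds).
R_nwt = 0.6 × 60 × 0.3535 × 4 = 50.9 kips (transverse, base value).
(i) R_nwl + R_nwt = 381.8 kips; (ii) 0.85 R_nwl + 1.5 R_nwt = 357.6 kips.
R_n = max = 381.8 kips [governs: (i)]; φR_n = 286.3 kips.

φR_n ≈ 286 kips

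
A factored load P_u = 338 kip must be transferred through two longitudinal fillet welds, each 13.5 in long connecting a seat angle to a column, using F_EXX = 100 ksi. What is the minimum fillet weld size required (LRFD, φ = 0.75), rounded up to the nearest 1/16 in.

w = 7/16 in

Total weld length L = 27 in.
Required throat t_e = P_u / (φ × 0.6 F_EXX × L) = 338 / (0.75 × 0.6 × 100 × 27) = 0.2782 in.
Required leg w = t_e / 0.707 = 0.3935 in → use 7/16 in.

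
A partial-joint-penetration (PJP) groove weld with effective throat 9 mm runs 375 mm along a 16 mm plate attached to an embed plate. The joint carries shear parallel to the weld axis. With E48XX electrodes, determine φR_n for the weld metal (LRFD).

φR_n ≈ 729 kN

E48XX → F_EXX = 480 MPa.
Effective throat (given) t_e = 9 mm.
A_we = 9 × 375 = 3375 mm².
F_nw = 0.6 F_EXX = 288 MPa.
φR_n = 0.75 × 288 × 3375 × 10⁻³ = 729 kN.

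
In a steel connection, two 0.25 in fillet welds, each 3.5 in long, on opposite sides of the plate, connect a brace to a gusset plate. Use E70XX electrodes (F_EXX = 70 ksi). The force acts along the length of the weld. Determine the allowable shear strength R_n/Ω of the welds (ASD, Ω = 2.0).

Effective throat t_e = 0.707 × 0.25 = 0.1767 in.
Total length L = 7 in; A_we = 0.1767 × 7 = 1.237 in².
F_nw = 0.6 F_EXX = 0.6 × 70 = 42 ksi.
R_n = 42 × 1.237 = 51.96 kip; R_n/Ω = 51.96/2.0 = 25.98 kip.

R_n/Ω ≈ 26 kip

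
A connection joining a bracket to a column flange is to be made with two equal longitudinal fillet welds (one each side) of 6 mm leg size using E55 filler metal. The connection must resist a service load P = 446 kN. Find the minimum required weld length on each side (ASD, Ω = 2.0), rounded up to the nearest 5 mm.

E55XX → F_EXX = 550 MPa.
Throat t_e = 0.707 × 6 = 4.242 mm.
r_n/Ω = (0.6 × 550 × 4.242) / 2.0 = 699.9 N/mm = 0.6999 kN/mm.
L_req = P / (r_n/Ω) = 446 / 0.6999 = 637.2 mm total.
Per side: 637.2 / 2 = 318.6 mm.
Round up → use L = 320 mm on each side.

L = 320 mm on each side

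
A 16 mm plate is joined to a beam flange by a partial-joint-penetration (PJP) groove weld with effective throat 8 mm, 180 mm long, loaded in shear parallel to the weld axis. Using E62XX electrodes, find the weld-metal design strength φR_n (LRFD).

E62XX → F_EXX = 620 MPa.
Effective throat (given) t_e = 8 mm.
A_we = 8 × 180 = 1440 mm².
F_nw = 0.6 F_EXX = 372 MPa.
φR_n = 0.75 × 372 × 1440 × 10⁻³ = 401.8 kN.

φR_n ≈ 402 kN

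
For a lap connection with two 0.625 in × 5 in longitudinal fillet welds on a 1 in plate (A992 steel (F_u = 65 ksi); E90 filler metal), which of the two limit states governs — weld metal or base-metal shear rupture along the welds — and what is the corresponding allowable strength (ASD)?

R_n/Ω ≈ 119 kips (weld metal governs)

E90XX → F_EXX = 90 ksi.
t_e = 0.707 × 0.625 = 0.4419 in; L = 10 in.
Weld metal: R_n/Ω = (1/2.0) × 0.6 × 90 × 0.4419 × 10 = 119.3 kips.
Base metal (shear rupture): R_n/Ω = (1/2.0) × 0.6 × 65 × 1 × 10 = 195 kips.
Governing: weld metal.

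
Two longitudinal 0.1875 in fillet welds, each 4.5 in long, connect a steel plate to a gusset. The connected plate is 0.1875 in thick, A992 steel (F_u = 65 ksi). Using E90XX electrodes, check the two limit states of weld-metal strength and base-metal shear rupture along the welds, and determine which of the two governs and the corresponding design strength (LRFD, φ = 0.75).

φR_n ≈ 48.3 kips (weld metal governs)

E90XX → F_EXX = 90 ksi.
t_e = 0.707 × 0.1875 = 0.1326 in; L = 9 in.
Weld metal: φR_n = 0.75 × 0.6 × 90 × 0.1326 × 9 = 48.32 kips.
Base metal (shear rupture): φR_n = 0.75 × 0.6 × 65 × 0.1875 × 9 = 49.36 kips.
Governing: weld metal.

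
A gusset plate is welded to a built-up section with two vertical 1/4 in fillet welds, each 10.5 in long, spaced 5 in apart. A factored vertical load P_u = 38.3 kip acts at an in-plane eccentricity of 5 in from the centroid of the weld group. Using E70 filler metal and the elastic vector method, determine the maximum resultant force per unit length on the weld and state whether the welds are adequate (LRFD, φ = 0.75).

E70XX → F_EXX = 70 ksi.
Total weld length L_w = 21 in. Treat welds as unit-width lines.
Polar moment about centroid: J = 2[d³/12 + d(b/2)²] = 2[10.5³/12 + 10.5×2.5²] = 324.2 in³.
Direct shear f_v = P/L_w = 38.3 / 21 = 1.824 kip/in (vertical).
Torsion M = P·e = 38.3 × 5 = 191.5 kip·in.
Critical point at (x, y) = (2.5, 5.25) from centroid. f_tx = M·y/J = 3.101 kip/in; f_ty = M·x/J = 1.477 kip/in.
Resultant f_max = √[f_tx² + (f_v + f_ty)²] = √[3.101² + (1.824 + 1.477)²] = 4.529 kip/in.
Capacity per unit length: φr_n = 0.75 × 0.6 × 70 × (0.707 × 0.25) = 5.568 kip/in.
4.529 ≤ 5.568 → adequate.

f_max ≈ 4.53 kip/in; adequate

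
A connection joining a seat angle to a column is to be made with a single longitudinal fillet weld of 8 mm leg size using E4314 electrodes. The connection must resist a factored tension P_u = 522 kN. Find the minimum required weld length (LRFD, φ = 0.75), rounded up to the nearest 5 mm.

L = 480 mm

E43XX → F_EXX = 430 MPa.
Throat t_e = 0.707 × 8 = 5.656 mm.
φr_n = 0.75 × 0.6 × 430 × 5.656 × 10⁻³ = 1.094 kN/mm.
L_req = P_u / φr_n = 522 / 1.094 = 477 mm total.
Round up → use L = 480 mm.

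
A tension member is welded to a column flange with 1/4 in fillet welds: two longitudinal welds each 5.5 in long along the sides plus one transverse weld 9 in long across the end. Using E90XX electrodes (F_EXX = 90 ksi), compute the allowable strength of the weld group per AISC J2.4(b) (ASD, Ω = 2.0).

R_n/Ω ≈ 109 kips

t_e = 0.707 × 0.25 = 0.1767 in.
R_nwl = 0.6 × 90 × 0.1767 × 11 = 105 kips (longitudinal, 2 welds).
R_nwt = 0.6 × 90 × 0.1767 × 9 = 85.9 kips (transverse, base value).
(i) R_nwl + R_nwt = 190.9 kips; (ii) 0.85 R_nwl + 1.5 R_nwt = 218.1 kips.
R_n = max = 218.1 kips [governs: (ii)]; R_n/Ω = 109 kips.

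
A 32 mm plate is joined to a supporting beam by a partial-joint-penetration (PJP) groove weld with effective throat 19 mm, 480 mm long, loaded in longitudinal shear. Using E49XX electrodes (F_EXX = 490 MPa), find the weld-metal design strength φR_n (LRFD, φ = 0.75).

φR_n ≈ 2010 kN

Effective throat (given) t_e = 19 mm.
A_we = 19 × 480 = 9120 mm².
F_nw = 0.6 F_EXX = 294 MPa.
φR_n = 0.75 × 294 × 9120 × 10⁻³ = 2011 kN.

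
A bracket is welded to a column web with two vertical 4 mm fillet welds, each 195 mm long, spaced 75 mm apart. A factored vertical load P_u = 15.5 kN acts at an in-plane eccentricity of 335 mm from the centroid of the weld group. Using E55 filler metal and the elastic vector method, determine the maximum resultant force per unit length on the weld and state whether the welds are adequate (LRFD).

E55XX → F_EXX = 550 MPa.
Total weld length L_w = 390 mm. Treat welds as unit-width lines.
Polar moment about centroid: J = 2[d³/12 + d(b/2)²] = 2[195³/12 + 195×37.5²] = 1784000 mm³.
Direct shear f_v = P/L_w = 15.5×10³ / 390 = 39.74 N/mm (vertical).
Torsion M = P·e = 15.5×10³ × 335 = 5192500 N·mm.
Critical point at (x, y) = (37.5, 97.5) from centroid. f_tx = M·y/J = 283.7 N/mm; f_ty = M·x/J = 109.1 N/mm.
Resultant f_max = √[f_tx² + (f_v + f_ty)²] = √[283.7² + (39.74 + 109.1)²] = 320.4 N/mm.
Capacity per unit length: φr_n = 0.75 × 0.6 × 550 × (0.707 × 4) = 699.9 N/mm.
320.4 ≤ 699.9 → adequate.

f_max ≈ 320 N/mm; adequate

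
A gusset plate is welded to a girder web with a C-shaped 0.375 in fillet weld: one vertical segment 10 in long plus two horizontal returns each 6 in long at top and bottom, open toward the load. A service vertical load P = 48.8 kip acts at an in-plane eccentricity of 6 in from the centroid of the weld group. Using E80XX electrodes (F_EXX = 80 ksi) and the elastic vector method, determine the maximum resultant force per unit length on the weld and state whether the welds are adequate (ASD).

Total weld length L_w = 22 in. Treat welds as unit-width lines.
Centroid: x̄ = 2×6×3 / 22 = 1.636 in from the vertical weld.
Polar moment about centroid: J = I_x + I_y = [10³/12 + 2×6×5²] + [10×1.636² + 2(6³/12 + 6×1.364²)] = 468.4 in³.
Direct shear f_v = P/L_w = 48.8 / 22 = 2.218 kip/in (vertical).
Torsion M = P·e = 48.8 × 6 = 292.8 kip·in.
Critical point at (x, y) = (4.364, 5) from centroid. f_tx = M·y/J = 3.125 kip/in; f_ty = M·x/J = 2.728 kip/in.
Resultant f_max = √[f_tx² + (f_v + f_ty)²] = √[3.125² + (2.218 + 2.728)²] = 5.851 kip/in.
Capacity per unit length: r_n/Ω = (1/2.0) × 0.6 × 80 × (0.707 × 0.375) = 6.363 kip/in.
5.851 ≤ 6.363 → adequate.

f_max ≈ 5.85 kip/in; adequate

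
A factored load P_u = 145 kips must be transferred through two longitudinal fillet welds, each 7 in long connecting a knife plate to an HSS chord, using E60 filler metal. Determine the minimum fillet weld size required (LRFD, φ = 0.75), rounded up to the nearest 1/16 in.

w = 9/16 in

E60XX → F_EXX = 60 ksi.
Total weld length L = 14 in.
Required throat t_e = P_u / (φ × 0.6 F_EXX × L) = 145 / (0.75 × 0.6 × 60 × 14) = 0.3836 in.
Required leg w = t_e / 0.707 = 0.5426 in → use 9/16 in.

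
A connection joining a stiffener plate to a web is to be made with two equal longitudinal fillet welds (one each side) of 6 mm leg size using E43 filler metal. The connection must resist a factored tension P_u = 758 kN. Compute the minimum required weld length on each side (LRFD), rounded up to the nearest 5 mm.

L = 465 mm on each side

E43XX → F_EXX = 430 MPa.
Throat t_e = 0.707 × 6 = 4.242 mm.
φr_n = 0.75 × 0.6 × 430 × 4.242 × 10⁻³ = 0.8208 kN/mm.
L_req = P_u / φr_n = 758 / 0.8208 = 923.5 mm total.
Per side: 923.5 / 2 = 461.7 mm.
Round up → use L = 465 mm on each side.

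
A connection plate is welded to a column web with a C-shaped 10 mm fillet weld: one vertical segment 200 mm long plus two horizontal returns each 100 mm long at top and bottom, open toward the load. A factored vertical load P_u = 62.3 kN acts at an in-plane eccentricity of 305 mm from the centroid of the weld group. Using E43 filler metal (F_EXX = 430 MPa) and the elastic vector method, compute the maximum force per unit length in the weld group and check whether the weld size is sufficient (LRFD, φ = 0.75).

Total weld length L_w = 400 mm. Treat welds as unit-width lines.
Centroid: x̄ = 2×100×50 / 400 = 25 mm from the vertical weld.
Polar moment about centroid: J = I_x + I_y = [200³/12 + 2×100×100²] + [200×25² + 2(100³/12 + 100×25²)] = 3083000 mm³.
Direct shear f_v = P/L_w = 62.3×10³ / 400 = 155.8 N/mm (vertical).
Torsion M = P·e = 62.3×10³ × 305 = 19002000 N·mm.
Critical point at (x, y) = (75, 100) from centroid. f_tx = M·y/J = 616.3 N/mm; f_ty = M·x/J = 462.2 N/mm.
Resultant f_max = √[f_tx² + (f_v + f_ty)²] = √[616.3² + (155.8 + 462.2)²] = 872.7 N/mm.
Capacity per unit length: φr_n = 0.75 × 0.6 × 430 × (0.707 × 10) = 1368 N/mm.
872.7 ≤ 1368 → adequate.

f_max ≈ 873 N/mm; adequate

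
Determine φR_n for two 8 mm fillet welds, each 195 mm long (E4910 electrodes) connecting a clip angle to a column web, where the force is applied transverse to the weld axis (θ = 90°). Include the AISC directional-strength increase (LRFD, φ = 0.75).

E49XX → F_EXX = 490 MPa.
t_e = 0.707 × 8 = 5.656 mm; A_we = 5.656 × 390 = 2206 mm².
Directional factor: 1.0 + 0.5 sin^1.5(90°) = 1.5.
F_nw = 0.6 × 490 × 1.5 = 441 MPa.
φR_n = 0.75 × 441 × 2206 × 10⁻³ = 729.6 kN.

φR_n ≈ 730 kN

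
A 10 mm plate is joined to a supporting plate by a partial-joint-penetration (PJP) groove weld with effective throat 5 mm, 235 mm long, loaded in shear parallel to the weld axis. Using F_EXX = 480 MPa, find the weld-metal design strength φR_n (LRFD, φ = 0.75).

Effective throat (given) t_e = 5 mm.
A_we = 5 × 235 = 1175 mm².
F_nw = 0.6 F_EXX = 288 MPa.
φR_n = 0.75 × 288 × 1175 × 10⁻³ = 253.8 kN.

φR_n ≈ 254 kN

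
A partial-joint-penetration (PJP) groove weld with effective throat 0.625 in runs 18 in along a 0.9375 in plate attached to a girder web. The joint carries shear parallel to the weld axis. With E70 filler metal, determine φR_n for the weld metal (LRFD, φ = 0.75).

E70XX → F_EXX = 70 ksi.
Effective throat (given) t_e = 0.625 in.
A_we = 0.625 × 18 = 11.25 in².
F_nw = 0.6 F_EXX = 42 ksi.
φR_n = 0.75 × 42 × 11.25 = 354.4 kips.

φR_n ≈ 354 kips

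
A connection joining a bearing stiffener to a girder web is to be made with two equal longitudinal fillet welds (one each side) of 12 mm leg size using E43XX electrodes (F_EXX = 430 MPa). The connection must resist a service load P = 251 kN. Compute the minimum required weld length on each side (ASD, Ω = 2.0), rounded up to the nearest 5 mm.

Throat t_e = 0.707 × 12 = 8.484 mm.
r_n/Ω = (0.6 × 430 × 8.484) / 2.0 = 1094 N/mm = 1.094 kN/mm.
L_req = P / (r_n/Ω) = 251 / 1.094 = 229.3 mm total.
Per side: 229.3 / 2 = 114.7 mm.
Round up → use L = 115 mm on each side.

L = 115 mm on each side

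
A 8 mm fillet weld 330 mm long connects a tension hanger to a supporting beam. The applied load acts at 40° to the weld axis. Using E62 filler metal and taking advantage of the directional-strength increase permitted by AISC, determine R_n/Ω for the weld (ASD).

E62XX → F_EXX = 620 MPa.
t_e = 0.707 × 8 = 5.656 mm; A_we = 5.656 × 330 = 1866 mm².
Directional factor: 1.0 + 0.5 sin^1.5(40°) = 1.258.
F_nw = 0.6 × 620 × 1.258 = 467.9 MPa.
R_n/Ω = (467.9 × 1866) / 2.0 × 10⁻³ = 436.6 kN.

R_n/Ω ≈ 437 kN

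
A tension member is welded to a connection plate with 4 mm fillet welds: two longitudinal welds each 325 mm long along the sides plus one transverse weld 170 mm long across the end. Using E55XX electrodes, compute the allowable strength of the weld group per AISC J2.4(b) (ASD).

E55XX → F_EXX = 550 MPa.
t_e = 0.707 × 4 = 2.828 mm.
R_nwl = 0.6 × 550 × 2.828 × 650 × 10⁻³ = 606.6 kN (longitudinal, 2 welds).
R_nwt = 0.6 × 550 × 2.828 × 170 × 10⁻³ = 158.7 kN (transverse, base value).
(i) R_nwl + R_nwt = 765.3 kN; (ii) 0.85 R_nwl + 1.5 R_nwt = 753.6 kN.
R_n = max = 765.3 kN [governs: (i)]; R_n/Ω = 382.6 kN.

R_n/Ω ≈ 383 kN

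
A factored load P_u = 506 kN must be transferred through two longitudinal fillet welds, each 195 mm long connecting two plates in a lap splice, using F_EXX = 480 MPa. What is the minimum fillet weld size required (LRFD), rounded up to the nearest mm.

w = 9 mm

Total weld length L = 390 mm.
Required throat t_e = P_u / (φ × 0.6 F_EXX × L) = 506 / (0.75 × 0.6 × 480 × 390 × 10⁻³) = 6.007 mm.
Required leg w = t_e / 0.707 = 8.496 mm → use 9 mm.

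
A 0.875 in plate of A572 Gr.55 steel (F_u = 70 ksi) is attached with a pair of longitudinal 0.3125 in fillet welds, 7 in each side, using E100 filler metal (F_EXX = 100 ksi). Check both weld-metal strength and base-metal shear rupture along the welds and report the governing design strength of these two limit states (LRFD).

t_e = 0.707 × 0.3125 = 0.2209 in; L = 14 in.
Weld metal: φR_n = 0.75 × 0.6 × 100 × 0.2209 × 14 = 139.2 kips.
Base metal (shear rupture): φR_n = 0.75 × 0.6 × 70 × 0.875 × 14 = 385.9 kips.
Governing: weld metal.

φR_n ≈ 139 kips (weld metal governs)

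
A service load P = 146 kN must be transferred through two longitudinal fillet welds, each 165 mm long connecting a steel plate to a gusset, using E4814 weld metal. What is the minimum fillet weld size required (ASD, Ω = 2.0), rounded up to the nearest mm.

w = 5 mm

E48XX → F_EXX = 480 MPa.
Total weld length L = 330 mm.
Required throat t_e = P × Ω / (0.6 F_EXX × L) = 146 × 2.0 / (0.6 × 480 × 330 × 10⁻³) = 3.072 mm.
Required leg w = t_e / 0.707 = 4.346 mm → use 5 mm.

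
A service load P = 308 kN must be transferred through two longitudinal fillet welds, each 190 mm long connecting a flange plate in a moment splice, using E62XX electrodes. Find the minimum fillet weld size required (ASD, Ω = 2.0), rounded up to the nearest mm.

E62XX → F_EXX = 620 MPa.
Total weld length L = 380 mm.
Required throat t_e = P × Ω / (0.6 F_EXX × L) = 308 × 2.0 / (0.6 × 620 × 380 × 10⁻³) = 4.358 mm.
Required leg w = t_e / 0.707 = 6.164 mm → use 7 mm.

w = 7 mm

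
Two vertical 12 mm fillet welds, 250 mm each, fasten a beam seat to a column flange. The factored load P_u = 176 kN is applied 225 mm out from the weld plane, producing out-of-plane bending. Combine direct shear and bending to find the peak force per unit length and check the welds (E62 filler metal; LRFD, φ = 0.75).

f_max ≈ 1930 N/mm; adequate

E62XX → F_EXX = 620 MPa.
L_w = 2 × 250 = 500 mm; section modulus (unit throat) S = 2 × L²/6 = 20830 mm².
Direct shear f_v = P/L_w = 176×10³/500 = 352 N/mm.
Moment M = P × e = 176×10³ × 225 = 39600000 N·mm; bending f_b = M/S = 1901 N/mm.
f_max = √(f_v² + f_b²) = √(352² + 1901²) = 1933 N/mm.
φr_n = 0.75 × 0.6 × 620 × (0.707 × 12) = 2367 N/mm → adequate.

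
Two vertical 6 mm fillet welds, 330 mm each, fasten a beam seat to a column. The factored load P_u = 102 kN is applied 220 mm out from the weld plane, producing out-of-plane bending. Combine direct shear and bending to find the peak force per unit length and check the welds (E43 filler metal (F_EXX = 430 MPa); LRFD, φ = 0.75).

L_w = 2 × 330 = 660 mm; section modulus (unit throat) S = 2 × L²/6 = 36300 mm².
Direct shear f_v = P/L_w = 102×10³/660 = 154.5 N/mm.
Moment M = P × e = 102×10³ × 220 = 22440000 N·mm; bending f_b = M/S = 618.2 N/mm.
f_max = √(f_v² + f_b²) = √(154.5² + 618.2²) = 637.2 N/mm.
φr_n = 0.75 × 0.6 × 430 × (0.707 × 6) = 820.8 N/mm → adequate.

f_max ≈ 637 N/mm; adequate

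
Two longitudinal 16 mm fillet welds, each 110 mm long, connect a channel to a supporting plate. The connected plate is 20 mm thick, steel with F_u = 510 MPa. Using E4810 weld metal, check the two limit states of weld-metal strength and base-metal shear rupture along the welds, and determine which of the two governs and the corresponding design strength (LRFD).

φR_n ≈ 538 kN (weld metal governs)

E48XX → F_EXX = 480 MPa.
t_e = 0.707 × 16 = 11.31 mm; L = 220 mm.
Weld metal: φR_n = 0.75 × 0.6 × 480 × 11.31 × 220 × 10⁻³ = 537.5 kN.
Base metal (shear rupture): φR_n = 0.75 × 0.6 × 510 × 20 × 220 × 10⁻³ = 1010 kN.
Governing: weld metal.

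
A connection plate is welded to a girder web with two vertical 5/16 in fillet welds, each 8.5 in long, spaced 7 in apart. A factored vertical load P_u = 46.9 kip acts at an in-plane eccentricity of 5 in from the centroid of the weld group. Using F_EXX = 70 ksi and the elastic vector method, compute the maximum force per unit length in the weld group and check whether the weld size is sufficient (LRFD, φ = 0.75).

f_max ≈ 6.28 kip/in; adequate

Total weld length L_w = 17 in. Treat welds as unit-width lines.
Polar moment about centroid: J = 2[d³/12 + d(b/2)²] = 2[8.5³/12 + 8.5×3.5²] = 310.6 in³.
Direct shear f_v = P/L_w = 46.9 / 17 = 2.759 kip/in (vertical).
Torsion M = P·e = 46.9 × 5 = 234.5 kip·in.
Critical point at (x, y) = (3.5, 4.25) from centroid. f_tx = M·y/J = 3.209 kip/in; f_ty = M·x/J = 2.642 kip/in.
Resultant f_max = √[f_tx² + (f_v + f_ty)²] = √[3.209² + (2.759 + 2.642)²] = 6.282 kip/in.
Capacity per unit length: φr_n = 0.75 × 0.6 × 70 × (0.707 × 0.3125) = 6.96 kip/in.
6.282 ≤ 6.96 → adequate.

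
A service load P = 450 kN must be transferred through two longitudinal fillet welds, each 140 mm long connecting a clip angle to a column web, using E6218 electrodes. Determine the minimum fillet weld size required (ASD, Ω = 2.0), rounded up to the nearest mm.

w = 13 mm

E62XX → F_EXX = 620 MPa.
Total weld length L = 280 mm.
Required throat t_e = P × Ω / (0.6 F_EXX × L) = 450 × 2.0 / (0.6 × 620 × 280 × 10⁻³) = 8.641 mm.
Required leg w = t_e / 0.707 = 12.22 mm → use 13 mm.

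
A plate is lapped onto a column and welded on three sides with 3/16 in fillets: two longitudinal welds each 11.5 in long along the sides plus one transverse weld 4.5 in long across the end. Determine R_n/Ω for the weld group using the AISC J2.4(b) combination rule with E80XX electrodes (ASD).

E80XX → F_EXX = 80 ksi.
t_e = 0.707 × 0.1875 = 0.1326 in.
R_nwl = 0.6 × 80 × 0.1326 × 23 = 146.3 kips (longitudinal, 2 welds).
R_nwt = 0.6 × 80 × 0.1326 × 4.5 = 28.63 kips (transverse, base value).
(i) R_nwl + R_nwt = 175 kips; (ii) 0.85 R_nwl + 1.5 R_nwt = 167.3 kips.
R_n = max = 175 kips [governs: (i)]; R_n/Ω = 87.49 kips.

R_n/Ω ≈ 87.5 kips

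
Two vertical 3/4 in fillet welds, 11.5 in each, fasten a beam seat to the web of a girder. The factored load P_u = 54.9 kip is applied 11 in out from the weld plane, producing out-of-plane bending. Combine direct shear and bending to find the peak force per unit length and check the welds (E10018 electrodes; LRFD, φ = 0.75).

f_max ≈ 13.9 kip/in; adequate

E100XX → F_EXX = 100 ksi.
L_w = 2 × 11.5 = 23 in; section modulus (unit throat) S = 2 × L²/6 = 44.08 in².
Direct shear f_v = P/L_w = 54.9/23 = 2.387 kip/in.
Moment M = P × e = 54.9 × 11 = 603.9 kip·in; bending f_b = M/S = 13.7 kip/in.
f_max = √(f_v² + f_b²) = √(2.387² + 13.7²) = 13.91 kip/in.
φr_n = 0.75 × 0.6 × 100 × (0.707 × 0.75) = 23.86 kip/in → adequate.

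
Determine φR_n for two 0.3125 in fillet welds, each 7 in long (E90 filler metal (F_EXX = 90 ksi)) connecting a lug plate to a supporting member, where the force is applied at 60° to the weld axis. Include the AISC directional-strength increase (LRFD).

φR_n ≈ 176 kips

t_e = 0.707 × 0.3125 = 0.2209 in; A_we = 0.2209 × 14 = 3.093 in².
Directional factor: 1.0 + 0.5 sin^1.5(60°) = 1.403.
F_nw = 0.6 × 90 × 1.403 = 75.76 ksi.
φR_n = 0.75 × 75.76 × 3.093 = 175.8 kips.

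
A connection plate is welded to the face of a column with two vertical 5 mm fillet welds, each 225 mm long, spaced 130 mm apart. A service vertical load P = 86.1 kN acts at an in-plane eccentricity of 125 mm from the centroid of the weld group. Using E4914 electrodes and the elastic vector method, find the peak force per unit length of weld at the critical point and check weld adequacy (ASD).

f_max ≈ 492 N/mm; adequate

E49XX → F_EXX = 490 MPa.
Total weld length L_w = 450 mm. Treat welds as unit-width lines.
Polar moment about centroid: J = 2[d³/12 + d(b/2)²] = 2[225³/12 + 225×65²] = 3800000 mm³.
Direct shear f_v = P/L_w = 86.1×10³ / 450 = 191.3 N/mm (vertical).
Torsion M = P·e = 86.1×10³ × 125 = 10762000 N·mm.
Critical point at (x, y) = (65, 112.5) from centroid. f_tx = M·y/J = 318.7 N/mm; f_ty = M·x/J = 184.1 N/mm.
Resultant f_max = √[f_tx² + (f_v + f_ty)²] = √[318.7² + (191.3 + 184.1)²] = 492.4 N/mm.
Capacity per unit length: r_n/Ω = (1/2.0) × 0.6 × 490 × (0.707 × 5) = 519.6 N/mm.
492.4 ≤ 519.6 → adequate.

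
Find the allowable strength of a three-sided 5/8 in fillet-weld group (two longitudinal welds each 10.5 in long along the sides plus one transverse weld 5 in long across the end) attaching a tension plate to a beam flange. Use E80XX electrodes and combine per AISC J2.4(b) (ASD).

R_n/Ω ≈ 276 kip

E80XX → F_EXX = 80 ksi.
t_e = 0.707 × 0.625 = 0.4419 in.
R_nwl = 0.6 × 80 × 0.4419 × 21 = 445.4 kip (longitudinal, 2 welds).
R_nwt = 0.6 × 80 × 0.4419 × 5 = 106 kip (transverse, base value).
(i) R_nwl + R_nwt = 551.5 kip; (ii) 0.85 R_nwl + 1.5 R_nwt = 537.7 kip.
R_n = max = 551.5 kip [governs: (i)]; R_n/Ω = 275.7 kip.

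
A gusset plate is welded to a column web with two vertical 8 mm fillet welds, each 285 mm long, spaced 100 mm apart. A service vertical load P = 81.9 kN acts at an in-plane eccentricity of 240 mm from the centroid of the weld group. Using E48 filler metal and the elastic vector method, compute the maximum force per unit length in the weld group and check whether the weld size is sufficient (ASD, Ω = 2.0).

f_max ≈ 624 N/mm; adequate

E48XX → F_EXX = 480 MPa.
Total weld length L_w = 570 mm. Treat welds as unit-width lines.
Polar moment about centroid: J = 2[d³/12 + d(b/2)²] = 2[285³/12 + 285×50²] = 5283000 mm³.
Direct shear f_v = P/L_w = 81.9×10³ / 570 = 143.7 N/mm (vertical).
Torsion M = P·e = 81.9×10³ × 240 = 19656000 N·mm.
Critical point at (x, y) = (50, 142.5) from centroid. f_tx = M·y/J = 530.2 N/mm; f_ty = M·x/J = 186 N/mm.
Resultant f_max = √[f_tx² + (f_v + f_ty)²] = √[530.2² + (143.7 + 186)²] = 624.3 N/mm.
Capacity per unit length: r_n/Ω = (1/2.0) × 0.6 × 480 × (0.707 × 8) = 814.5 N/mm.
624.3 ≤ 814.5 → adequate.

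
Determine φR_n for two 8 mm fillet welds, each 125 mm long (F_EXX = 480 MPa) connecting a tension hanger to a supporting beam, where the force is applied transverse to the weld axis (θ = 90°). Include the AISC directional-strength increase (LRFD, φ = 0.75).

t_e = 0.707 × 8 = 5.656 mm; A_we = 5.656 × 250 = 1414 mm².
Directional factor: 1.0 + 0.5 sin^1.5(90°) = 1.5.
F_nw = 0.6 × 480 × 1.5 = 432 MPa.
φR_n = 0.75 × 432 × 1414 × 10⁻³ = 458.1 kN.

φR_n ≈ 458 kN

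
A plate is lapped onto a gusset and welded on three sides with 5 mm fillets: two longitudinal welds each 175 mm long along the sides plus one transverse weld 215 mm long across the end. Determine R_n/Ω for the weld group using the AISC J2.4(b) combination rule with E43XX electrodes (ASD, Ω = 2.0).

E43XX → F_EXX = 430 MPa.
t_e = 0.707 × 5 = 3.535 mm.
R_nwl = 0.6 × 430 × 3.535 × 350 × 10⁻³ = 319.2 kN (longitudinal, 2 welds).
R_nwt = 0.6 × 430 × 3.535 × 215 × 10⁻³ = 196.1 kN (transverse, base value).
(i) R_nwl + R_nwt = 515.3 kN; (ii) 0.85 R_nwl + 1.5 R_nwt = 565.5 kN.
R_n = max = 565.5 kN [governs: (ii)]; R_n/Ω = 282.7 kN.

R_n/Ω ≈ 283 kN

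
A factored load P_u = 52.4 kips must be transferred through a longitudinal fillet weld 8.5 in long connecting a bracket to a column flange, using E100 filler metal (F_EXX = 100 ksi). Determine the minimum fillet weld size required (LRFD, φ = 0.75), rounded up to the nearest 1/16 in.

Total weld length L = 8.5 in.
Required throat t_e = P_u / (φ × 0.6 F_EXX × L) = 52.4 / (0.75 × 0.6 × 100 × 8.5) = 0.137 in.
Required leg w = t_e / 0.707 = 0.1938 in → use 1/4 in.

w = 1/4 in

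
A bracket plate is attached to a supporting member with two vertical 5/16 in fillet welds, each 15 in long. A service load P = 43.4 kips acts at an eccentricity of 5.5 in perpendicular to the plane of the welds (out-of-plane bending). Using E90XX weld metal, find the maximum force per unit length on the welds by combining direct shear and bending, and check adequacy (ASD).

E90XX → F_EXX = 90 ksi.
L_w = 2 × 15 = 30 in; section modulus (unit throat) S = 2 × L²/6 = 75 in².
Direct shear f_v = P/L_w = 43.4/30 = 1.447 kip/in.
Moment M = P × e = 43.4 × 5.5 = 238.7 kip·in; bending f_b = M/S = 3.183 kip/in.
f_max = √(f_v² + f_b²) = √(1.447² + 3.183²) = 3.496 kip/in.
r_n/Ω = (1/2.0) × 0.6 × 90 × (0.707 × 0.3125) = 5.965 kip/in → adequate.

f_max ≈ 3.5 kip/in; adequate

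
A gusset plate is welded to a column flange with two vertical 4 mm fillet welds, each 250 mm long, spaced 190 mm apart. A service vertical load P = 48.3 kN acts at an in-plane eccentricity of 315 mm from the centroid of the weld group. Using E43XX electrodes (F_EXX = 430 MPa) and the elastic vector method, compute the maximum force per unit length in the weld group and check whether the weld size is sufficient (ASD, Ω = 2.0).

f_max ≈ 402 N/mm; NOT adequate

Total weld length L_w = 500 mm. Treat welds as unit-width lines.
Polar moment about centroid: J = 2[d³/12 + d(b/2)²] = 2[250³/12 + 250×95²] = 7117000 mm³.
Direct shear f_v = P/L_w = 48.3×10³ / 500 = 96.6 N/mm (vertical).
Torsion M = P·e = 48.3×10³ × 315 = 15214000 N·mm.
Critical point at (x, y) = (95, 125) from centroid. f_tx = M·y/J = 267.2 N/mm; f_ty = M·x/J = 203.1 N/mm.
Resultant f_max = √[f_tx² + (f_v + f_ty)²] = √[267.2² + (96.6 + 203.1)²] = 401.5 N/mm.
Capacity per unit length: r_n/Ω = (1/2.0) × 0.6 × 430 × (0.707 × 4) = 364.8 N/mm.
401.5 > 364.8 → NOT adequate.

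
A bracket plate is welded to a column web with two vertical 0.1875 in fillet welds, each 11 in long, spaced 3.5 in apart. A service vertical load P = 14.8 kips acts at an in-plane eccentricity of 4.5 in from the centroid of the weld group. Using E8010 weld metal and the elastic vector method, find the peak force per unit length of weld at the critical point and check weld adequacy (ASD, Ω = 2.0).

E80XX → F_EXX = 80 ksi.
Total weld length L_w = 22 in. Treat welds as unit-width lines.
Polar moment about centroid: J = 2[d³/12 + d(b/2)²] = 2[11³/12 + 11×1.75²] = 289.2 in³.
Direct shear f_v = P/L_w = 14.8 / 22 = 0.6727 kip/in (vertical).
Torsion M = P·e = 14.8 × 4.5 = 66.6 kip·in.
Critical point at (x, y) = (1.75, 5.5) from centroid. f_tx = M·y/J = 1.267 kip/in; f_ty = M·x/J = 0.403 kip/in.
Resultant f_max = √[f_tx² + (f_v + f_ty)²] = √[1.267² + (0.6727 + 0.403)²] = 1.662 kip/in.
Capacity per unit length: r_n/Ω = (1/2.0) × 0.6 × 80 × (0.707 × 0.1875) = 3.181 kip/in.
1.662 ≤ 3.181 → adequate.

f_max ≈ 1.66 kip/in; adequate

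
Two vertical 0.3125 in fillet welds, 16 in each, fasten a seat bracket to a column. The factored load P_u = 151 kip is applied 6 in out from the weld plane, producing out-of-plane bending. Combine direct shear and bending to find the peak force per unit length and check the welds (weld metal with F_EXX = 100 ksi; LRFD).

f_max ≈ 11.6 kip/in; NOT adequate

L_w = 2 × 16 = 32 in; section modulus (unit throat) S = 2 × L²/6 = 85.33 in².
Direct shear f_v = P/L_w = 151/32 = 4.719 kip/in.
Moment M = P × e = 151 × 6 = 906 kip·in; bending f_b = M/S = 10.62 kip/in.
f_max = √(f_v² + f_b²) = √(4.719² + 10.62²) = 11.62 kip/in.
φr_n = 0.75 × 0.6 × 100 × (0.707 × 0.3125) = 9.942 kip/in → NOT adequate.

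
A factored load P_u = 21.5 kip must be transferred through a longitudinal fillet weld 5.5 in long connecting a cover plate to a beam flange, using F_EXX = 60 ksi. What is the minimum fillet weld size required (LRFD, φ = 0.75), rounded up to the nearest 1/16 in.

Total weld length L = 5.5 in.
Required throat t_e = P_u / (φ × 0.6 F_EXX × L) = 21.5 / (0.75 × 0.6 × 60 × 5.5) = 0.1448 in.
Required leg w = t_e / 0.707 = 0.2048 in → use 1/4 in.

w = 1/4 in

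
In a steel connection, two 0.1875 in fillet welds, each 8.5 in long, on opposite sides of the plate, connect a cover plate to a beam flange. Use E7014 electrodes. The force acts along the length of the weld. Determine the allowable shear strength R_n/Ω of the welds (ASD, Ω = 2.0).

R_n/Ω ≈ 47.3 kip

E70XX → F_EXX = 70 ksi.
Effective throat t_e = 0.707 × 0.1875 = 0.1326 in.
Total length L = 17 in; A_we = 0.1326 × 17 = 2.254 in².
F_nw = 0.6 F_EXX = 0.6 × 70 = 42 ksi.
R_n = 42 × 2.254 = 94.65 kip; R_n/Ω = 94.65/2.0 = 47.32 kip.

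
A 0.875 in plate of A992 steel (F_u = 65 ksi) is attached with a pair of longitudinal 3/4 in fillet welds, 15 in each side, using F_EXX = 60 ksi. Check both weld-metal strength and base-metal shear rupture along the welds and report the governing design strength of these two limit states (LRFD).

t_e = 0.707 × 0.75 = 0.5302 in; L = 30 in.
Weld metal: φR_n = 0.75 × 0.6 × 60 × 0.5302 × 30 = 429.5 kip.
Base metal (shear rupture): φR_n = 0.75 × 0.6 × 65 × 0.875 × 30 = 767.8 kip.
Governing: weld metal.

φR_n ≈ 430 kip (weld metal governs)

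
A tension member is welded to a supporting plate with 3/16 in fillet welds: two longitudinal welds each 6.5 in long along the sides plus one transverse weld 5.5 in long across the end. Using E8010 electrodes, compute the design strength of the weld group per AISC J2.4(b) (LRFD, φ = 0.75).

φR_n ≈ 92.1 kip

E80XX → F_EXX = 80 ksi.
t_e = 0.707 × 0.1875 = 0.1326 in.
R_nwl = 0.6 × 80 × 0.1326 × 13 = 82.72 kip (longitudinal, 2 welds).
R_nwt = 0.6 × 80 × 0.1326 × 5.5 = 35 kip (transverse, base value).
(i) R_nwl + R_nwt = 117.7 kip; (ii) 0.85 R_nwl + 1.5 R_nwt = 122.8 kip.
R_n = max = 122.8 kip [governs: (ii)]; φR_n = 92.1 kip.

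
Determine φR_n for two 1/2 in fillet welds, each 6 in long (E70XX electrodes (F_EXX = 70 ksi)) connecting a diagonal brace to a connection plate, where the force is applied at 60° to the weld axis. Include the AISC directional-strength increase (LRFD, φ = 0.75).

φR_n ≈ 187 kip

t_e = 0.707 × 0.5 = 0.3535 in; A_we = 0.3535 × 12 = 4.242 in².
Directional factor: 1.0 + 0.5 sin^1.5(60°) = 1.403.
F_nw = 0.6 × 70 × 1.403 = 58.92 ksi.
φR_n = 0.75 × 58.92 × 4.242 = 187.5 kip.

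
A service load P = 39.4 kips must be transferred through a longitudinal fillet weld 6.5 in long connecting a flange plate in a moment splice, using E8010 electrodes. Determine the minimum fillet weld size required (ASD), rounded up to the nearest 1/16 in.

w = 3/8 in

E80XX → F_EXX = 80 ksi.
Total weld length L = 6.5 in.
Required throat t_e = P × Ω / (0.6 F_EXX × L) = 39.4 × 2.0 / (0.6 × 80 × 6.5) = 0.2526 in.
Required leg w = t_e / 0.707 = 0.3572 in → use 3/8 in.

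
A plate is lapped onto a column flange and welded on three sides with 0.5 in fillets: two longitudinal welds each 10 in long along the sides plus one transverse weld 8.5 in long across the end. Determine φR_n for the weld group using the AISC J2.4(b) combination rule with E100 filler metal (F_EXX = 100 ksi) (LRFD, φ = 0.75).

φR_n ≈ 473 kip

t_e = 0.707 × 0.5 = 0.3535 in.
R_nwl = 0.6 × 100 × 0.3535 × 20 = 424.2 kip (longitudinal, 2 welds).
R_nwt = 0.6 × 100 × 0.3535 × 8.5 = 180.3 kip (transverse, base value).
(i) R_nwl + R_nwt = 604.5 kip; (ii) 0.85 R_nwl + 1.5 R_nwt = 631 kip.
R_n = max = 631 kip [governs: (ii)]; φR_n = 473.2 kip.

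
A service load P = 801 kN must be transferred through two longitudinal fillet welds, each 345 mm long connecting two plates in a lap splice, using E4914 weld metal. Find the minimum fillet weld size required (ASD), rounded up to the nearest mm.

E49XX → F_EXX = 490 MPa.
Total weld length L = 690 mm.
Required throat t_e = P × Ω / (0.6 F_EXX × L) = 801 × 2.0 / (0.6 × 490 × 690 × 10⁻³) = 7.897 mm.
Required leg w = t_e / 0.707 = 11.17 mm → use 12 mm.

w = 12 mm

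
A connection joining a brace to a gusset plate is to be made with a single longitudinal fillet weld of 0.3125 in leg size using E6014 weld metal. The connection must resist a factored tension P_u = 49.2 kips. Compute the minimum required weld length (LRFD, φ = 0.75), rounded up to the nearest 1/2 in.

E60XX → F_EXX = 60 ksi.
Throat t_e = 0.707 × 0.3125 = 0.2209 in.
φr_n = 0.75 × 0.6 × 60 × 0.2209 = 5.965 kips/in.
L_req = P_u / φr_n = 49.2 / 5.965 = 8.248 in total.
Round up → use L = 8.5 in.

L = 8.5 in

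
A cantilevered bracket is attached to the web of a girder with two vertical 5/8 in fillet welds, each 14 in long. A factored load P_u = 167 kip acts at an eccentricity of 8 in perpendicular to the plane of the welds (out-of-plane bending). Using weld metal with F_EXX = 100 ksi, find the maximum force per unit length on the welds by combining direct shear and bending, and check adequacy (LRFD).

f_max ≈ 21.3 kip/in; NOT adequate

L_w = 2 × 14 = 28 in; section modulus (unit throat) S = 2 × L²/6 = 65.33 in².
Direct shear f_v = P/L_w = 167/28 = 5.964 kip/in.
Moment M = P × e = 167 × 8 = 1336 kip·in; bending f_b = M/S = 20.45 kip/in.
f_max = √(f_v² + f_b²) = √(5.964² + 20.45²) = 21.3 kip/in.
φr_n = 0.75 × 0.6 × 100 × (0.707 × 0.625) = 19.88 kip/in → NOT adequate.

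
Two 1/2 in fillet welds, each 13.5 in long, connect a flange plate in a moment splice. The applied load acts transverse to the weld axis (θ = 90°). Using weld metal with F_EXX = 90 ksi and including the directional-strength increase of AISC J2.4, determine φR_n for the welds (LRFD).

φR_n ≈ 580 kips

t_e = 0.707 × 0.5 = 0.3535 in; A_we = 0.3535 × 27 = 9.544 in².
Directional factor: 1.0 + 0.5 sin^1.5(90°) = 1.5.
F_nw = 0.6 × 90 × 1.5 = 81 ksi.
φR_n = 0.75 × 81 × 9.544 = 579.8 kips.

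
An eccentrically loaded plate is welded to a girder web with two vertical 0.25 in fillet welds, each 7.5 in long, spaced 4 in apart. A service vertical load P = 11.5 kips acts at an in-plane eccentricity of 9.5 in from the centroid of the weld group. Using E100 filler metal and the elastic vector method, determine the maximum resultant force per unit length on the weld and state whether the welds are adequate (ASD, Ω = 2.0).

E100XX → F_EXX = 100 ksi.
Total weld length L_w = 15 in. Treat welds as unit-width lines.
Polar moment about centroid: J = 2[d³/12 + d(b/2)²] = 2[7.5³/12 + 7.5×2²] = 130.3 in³.
Direct shear f_v = P/L_w = 11.5 / 15 = 0.7667 kip/in (vertical).
Torsion M = P·e = 11.5 × 9.5 = 109.25 kip·in.
Critical point at (x, y) = (2, 3.75) from centroid. f_tx = M·y/J = 3.144 kip/in; f_ty = M·x/J = 1.677 kip/in.
Resultant f_max = √[f_tx² + (f_v + f_ty)²] = √[3.144² + (0.7667 + 1.677)²] = 3.982 kip/in.
Capacity per unit length: r_n/Ω = (1/2.0) × 0.6 × 100 × (0.707 × 0.25) = 5.302 kip/in.
3.982 ≤ 5.302 → adequate.

f_max ≈ 3.98 kip/in; adequate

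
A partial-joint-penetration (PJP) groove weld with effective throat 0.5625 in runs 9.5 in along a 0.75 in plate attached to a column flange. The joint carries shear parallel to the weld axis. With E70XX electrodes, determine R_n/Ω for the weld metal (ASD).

R_n/Ω ≈ 112 kips

E70XX → F_EXX = 70 ksi.
Effective throat (given) t_e = 0.5625 in.
A_we = 0.5625 × 9.5 = 5.344 in².
F_nw = 0.6 F_EXX = 42 ksi.
R_n/Ω = (42 × 5.344) / 2.0 = 112.2 kips.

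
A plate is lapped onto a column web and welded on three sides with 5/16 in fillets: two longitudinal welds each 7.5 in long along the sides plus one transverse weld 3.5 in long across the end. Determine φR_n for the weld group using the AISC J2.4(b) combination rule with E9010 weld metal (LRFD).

φR_n ≈ 166 kips

E90XX → F_EXX = 90 ksi.
t_e = 0.707 × 0.3125 = 0.2209 in.
R_nwl = 0.6 × 90 × 0.2209 × 15 = 179 kips (longitudinal, 2 welds).
R_nwt = 0.6 × 90 × 0.2209 × 3.5 = 41.76 kips (transverse, base value).
(i) R_nwl + R_nwt = 220.7 kips; (ii) 0.85 R_nwl + 1.5 R_nwt = 214.8 kips.
R_n = max = 220.7 kips [governs: (i)]; φR_n = 165.5 kips.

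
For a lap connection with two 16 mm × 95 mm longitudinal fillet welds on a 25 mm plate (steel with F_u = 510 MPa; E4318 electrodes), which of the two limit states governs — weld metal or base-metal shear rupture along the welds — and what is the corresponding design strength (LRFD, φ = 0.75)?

φR_n ≈ 416 kN (weld metal governs)

E43XX → F_EXX = 430 MPa.
t_e = 0.707 × 16 = 11.31 mm; L = 190 mm.
Weld metal: φR_n = 0.75 × 0.6 × 430 × 11.31 × 190 × 10⁻³ = 415.9 kN.
Base metal (shear rupture): φR_n = 0.75 × 0.6 × 510 × 25 × 190 × 10⁻³ = 1090 kN.
Governing: weld metal.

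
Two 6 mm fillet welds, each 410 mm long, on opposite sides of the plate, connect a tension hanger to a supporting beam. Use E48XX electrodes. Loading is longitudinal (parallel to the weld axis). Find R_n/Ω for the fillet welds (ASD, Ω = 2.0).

R_n/Ω ≈ 501 kN

E48XX → F_EXX = 480 MPa.
Effective throat t_e = 0.707 × 6 = 4.242 mm.
Total length L = 820 mm; A_we = 4.242 × 820 = 3478 mm².
F_nw = 0.6 F_EXX = 0.6 × 480 = 288 MPa.
R_n = 288 × 3478 × 10⁻³ = 1002 kN; R_n/Ω = 1002/2.0 = 500.9 kN.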